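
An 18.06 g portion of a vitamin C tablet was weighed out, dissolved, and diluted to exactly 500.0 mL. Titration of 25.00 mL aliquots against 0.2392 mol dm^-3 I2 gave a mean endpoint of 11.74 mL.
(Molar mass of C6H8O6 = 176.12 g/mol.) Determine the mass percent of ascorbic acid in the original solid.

54.77 %

C6H8O6 + I2 → C6H6O6 + 2 HI
n(I2) per titration = 0.01174 × 0.2392 = 2.808 × 10^-3 mol
n(C6H8O6) in each aliquot = 2.808 × 10^-3 mol (1:1 ratio)
n(C6H8O6) in the whole flask = 2.808 × 10^-3 × 500.0/25.00 = 0.05616 mol
mass of C6H8O6 = 0.05616 × 176.12 = 9.892 g
% C6H8O6 = 9.892 / 18.06 × 100 = 54.77 %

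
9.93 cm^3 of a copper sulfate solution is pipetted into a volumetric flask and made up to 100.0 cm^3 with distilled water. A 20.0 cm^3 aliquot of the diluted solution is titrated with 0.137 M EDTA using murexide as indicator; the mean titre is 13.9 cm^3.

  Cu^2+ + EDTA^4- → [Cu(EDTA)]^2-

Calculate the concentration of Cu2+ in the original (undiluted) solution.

0.959 M

n(EDTA) = 0.0139 × 0.137 = 1.90 × 10^-3 mol
n(Cu2+) in the aliquot = 1.90 × 10^-3 mol (1:1 ratio)
[Cu2+]_dilute = 1.90 × 10^-3 / 0.0200 = 0.0952 mol/L
Dilution factor = 100.0 / 9.93 = 10.07
[Cu2+]_stock = 0.0952 × 10.07 = 0.959 mol/L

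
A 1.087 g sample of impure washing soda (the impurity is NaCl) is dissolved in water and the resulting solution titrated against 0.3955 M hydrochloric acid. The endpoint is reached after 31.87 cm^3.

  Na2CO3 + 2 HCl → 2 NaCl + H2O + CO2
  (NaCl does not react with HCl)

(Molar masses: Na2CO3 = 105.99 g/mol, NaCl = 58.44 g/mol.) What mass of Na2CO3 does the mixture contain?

n(HCl) = 0.03187 × 0.3955 = 0.01260 mol
Let x = n(Na2CO3), y = n(NaCl).
Titrant: 2x = 0.01260;  mass: 105.99x + 58.44y = 1.087
Solving, x = 6.302 × 10^-3 mol, y = 7.170 × 10^-3 mol
mass of Na2CO3 = 6.302 × 10^-3 × 105.99 = 0.6680 g

0.6680 g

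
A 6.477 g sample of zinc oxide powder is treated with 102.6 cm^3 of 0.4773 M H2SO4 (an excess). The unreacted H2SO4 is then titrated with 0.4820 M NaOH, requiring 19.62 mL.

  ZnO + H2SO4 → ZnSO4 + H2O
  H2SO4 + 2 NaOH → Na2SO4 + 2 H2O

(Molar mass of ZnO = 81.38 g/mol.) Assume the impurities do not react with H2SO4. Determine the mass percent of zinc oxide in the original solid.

n(H2SO4) added = 0.1026 × 0.4773 = 0.04897 mol
n(NaOH) used in back-titration = 0.01962 × 0.4820 = 9.457 × 10^-3 mol
From the 1:2 ratio, n(H2SO4) left over = 1/2 × 9.457 × 10^-3 = 4.728 × 10^-3 mol
n(H2SO4) consumed by analyte = 0.04897 − 4.728 × 10^-3 = 0.04424 mol
n(ZnO) = 0.04424 mol (1:1 ratio)
mass of ZnO = 0.04424 × 81.38 = 3.600 g
% ZnO = 3.600 / 6.477 × 100 = 55.59 %

55.59 %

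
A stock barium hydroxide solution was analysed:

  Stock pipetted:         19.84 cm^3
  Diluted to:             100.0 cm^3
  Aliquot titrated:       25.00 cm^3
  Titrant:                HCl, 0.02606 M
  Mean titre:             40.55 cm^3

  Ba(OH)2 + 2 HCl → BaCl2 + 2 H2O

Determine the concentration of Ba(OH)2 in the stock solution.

0.1065 M

n(HCl) = 0.04055 × 0.02606 = 1.057 × 10^-3 mol
From the 1:2 ratio, n(Ba(OH)2) in the aliquot = 1/2 × 1.057 × 10^-3 = 5.284 × 10^-4 mol
[Ba(OH)2]_dilute = 5.284 × 10^-4 / 0.02500 = 0.02113 mol/L
Dilution factor = 100.0 / 19.84 = 5.040
[Ba(OH)2]_stock = 0.02113 × 5.040 = 0.1065 mol/L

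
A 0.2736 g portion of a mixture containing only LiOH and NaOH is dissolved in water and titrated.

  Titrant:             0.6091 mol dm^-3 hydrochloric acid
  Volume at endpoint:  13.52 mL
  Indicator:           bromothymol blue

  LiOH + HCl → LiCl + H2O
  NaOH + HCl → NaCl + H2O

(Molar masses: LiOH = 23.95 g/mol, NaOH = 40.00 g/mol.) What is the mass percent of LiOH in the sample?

n(HCl) = 0.01352 × 0.6091 = 8.235 × 10^-3 mol
Let x = n(LiOH), y = n(NaOH).
Titrant: 1x + 1y = 8.235 × 10^-3;  mass: 23.95x + 40.00y = 0.2736
Solving, x = 3.477 × 10^-3 mol, y = 4.758 × 10^-3 mol
mass of LiOH = 3.477 × 10^-3 × 23.95 = 0.08327 g
% LiOH = 0.08327 / 0.2736 × 100 = 30.43 %

30.43 %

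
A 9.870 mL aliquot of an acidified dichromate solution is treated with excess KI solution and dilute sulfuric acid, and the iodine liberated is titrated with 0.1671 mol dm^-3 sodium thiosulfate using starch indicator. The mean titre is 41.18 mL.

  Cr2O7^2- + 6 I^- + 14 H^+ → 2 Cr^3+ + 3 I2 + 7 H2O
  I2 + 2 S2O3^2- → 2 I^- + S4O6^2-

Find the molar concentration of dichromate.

0.1162 mol/L

n(S2O3^2-) = 0.04118 × 0.1671 = 6.881 × 10^-3 mol
n(I2) = n(S2O3^2-)/2 = 3.441 × 10^-3 mol
From the 1:3 ratio, n(Cr2O7^2-) in the aliquot = 1/3 × 3.441 × 10^-3 = 1.147 × 10^-3 mol
[Cr2O7^2-] = 1.147 × 10^-3 / 0.009870 = 0.1162 mol/L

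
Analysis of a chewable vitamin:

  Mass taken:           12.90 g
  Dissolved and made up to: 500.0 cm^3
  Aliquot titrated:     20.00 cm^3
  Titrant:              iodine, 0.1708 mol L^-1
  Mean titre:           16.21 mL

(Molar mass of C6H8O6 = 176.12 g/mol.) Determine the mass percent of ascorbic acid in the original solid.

C6H8O6 + I2 → C6H6O6 + 2 HI
n(I2) per titration = 0.01621 × 0.1708 = 2.769 × 10^-3 mol
n(C6H8O6) in each aliquot = 2.769 × 10^-3 mol (1:1 ratio)
n(C6H8O6) in the whole flask = 2.769 × 10^-3 × 500.0/20.00 = 0.06922 mol
mass of C6H8O6 = 0.06922 × 176.12 = 12.19 g
% C6H8O6 = 12.19 / 12.90 × 100 = 94.50 %

94.50 %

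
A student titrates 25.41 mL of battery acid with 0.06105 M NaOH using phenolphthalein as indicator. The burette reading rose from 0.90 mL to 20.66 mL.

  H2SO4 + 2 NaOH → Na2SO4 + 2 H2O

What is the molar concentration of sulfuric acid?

n(NaOH) = 0.01976 L × 0.06105 mol/L = 1.206 × 10^-3 mol
From the 1:2 mole ratio, n(H2SO4) = 1/2 × 1.206 × 10^-3 = 6.032 × 10^-4 mol
[H2SO4] = 6.032 × 10^-4 mol / 0.02541 L = 0.02374 mol/L

0.02374 M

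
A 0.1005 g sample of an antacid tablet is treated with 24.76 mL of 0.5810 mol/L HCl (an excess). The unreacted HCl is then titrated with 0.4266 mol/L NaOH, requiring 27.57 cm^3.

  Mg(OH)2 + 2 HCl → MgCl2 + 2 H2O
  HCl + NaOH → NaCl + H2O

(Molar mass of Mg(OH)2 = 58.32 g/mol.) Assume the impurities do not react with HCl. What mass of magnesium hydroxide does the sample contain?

n(HCl) added = 0.02476 × 0.5810 = 0.01439 mol
n(NaOH) used in back-titration = 0.02757 × 0.4266 = 0.01176 mol
n(HCl) left over = 0.01176 mol (1:1 ratio)
n(HCl) consumed by analyte = 0.01439 − 0.01176 = 2.624 × 10^-3 mol
From the 1:2 ratio, n(Mg(OH)2) = 1/2 × 2.624 × 10^-3 = 1.312 × 10^-3 mol
mass of Mg(OH)2 = 1.312 × 10^-3 × 58.32 = 0.07652 g

0.07652 g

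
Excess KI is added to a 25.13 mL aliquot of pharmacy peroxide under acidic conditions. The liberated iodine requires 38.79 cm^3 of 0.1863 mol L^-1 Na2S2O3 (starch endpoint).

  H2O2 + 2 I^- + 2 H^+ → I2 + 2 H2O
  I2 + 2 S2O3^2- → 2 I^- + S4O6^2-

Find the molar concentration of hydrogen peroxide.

n(S2O3^2-) = 0.03879 × 0.1863 = 7.227 × 10^-3 mol
n(I2) = n(S2O3^2-)/2 = 3.613 × 10^-3 mol
n(H2O2) in the aliquot = 3.613 × 10^-3 mol (1:1 ratio)
[H2O2] = 3.613 × 10^-3 / 0.02513 = 0.1438 mol/L

0.1438 mol/L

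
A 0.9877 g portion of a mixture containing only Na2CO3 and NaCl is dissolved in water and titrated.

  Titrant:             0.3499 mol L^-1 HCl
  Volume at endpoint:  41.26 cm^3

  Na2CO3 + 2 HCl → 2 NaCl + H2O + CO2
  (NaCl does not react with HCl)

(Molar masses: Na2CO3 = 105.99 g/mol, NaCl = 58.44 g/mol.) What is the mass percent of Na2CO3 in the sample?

77.46 %

n(HCl) = 0.04126 × 0.3499 = 0.01444 mol
Let x = n(Na2CO3), y = n(NaCl).
Titrant: 2x = 0.01444;  mass: 105.99x + 58.44y = 0.9877
Solving, x = 7.218 × 10^-3 mol, y = 3.809 × 10^-3 mol
mass of Na2CO3 = 7.218 × 10^-3 × 105.99 = 0.7651 g
% Na2CO3 = 0.7651 / 0.9877 × 100 = 77.46 %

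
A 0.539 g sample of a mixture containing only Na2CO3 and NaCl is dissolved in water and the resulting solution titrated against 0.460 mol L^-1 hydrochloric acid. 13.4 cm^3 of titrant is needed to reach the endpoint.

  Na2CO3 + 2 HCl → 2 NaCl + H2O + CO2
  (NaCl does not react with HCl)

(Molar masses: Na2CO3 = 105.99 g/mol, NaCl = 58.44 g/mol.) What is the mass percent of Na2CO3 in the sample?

60.6 %

n(HCl) = 0.0134 × 0.460 = 6.16 × 10^-3 mol
Let x = n(Na2CO3), y = n(NaCl).
Titrant: 2x = 6.16 × 10^-3;  mass: 105.99x + 58.44y = 0.539
Solving, x = 3.08 × 10^-3 mol, y = 3.63 × 10^-3 mol
mass of Na2CO3 = 3.08 × 10^-3 × 105.99 = 0.327 g
% Na2CO3 = 0.327 / 0.539 × 100 = 60.6 %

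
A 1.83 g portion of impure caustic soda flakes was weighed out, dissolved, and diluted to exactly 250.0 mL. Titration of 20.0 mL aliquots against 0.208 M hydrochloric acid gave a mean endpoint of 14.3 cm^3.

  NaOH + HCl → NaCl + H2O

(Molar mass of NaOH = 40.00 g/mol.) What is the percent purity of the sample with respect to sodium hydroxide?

81.3 %

n(HCl) per titration = 0.0143 × 0.208 = 2.97 × 10^-3 mol
n(NaOH) in each aliquot = 2.97 × 10^-3 mol (1:1 ratio)
n(NaOH) in the whole flask = 2.97 × 10^-3 × 250.0/20.0 = 0.0372 mol
mass of NaOH = 0.0372 × 40.00 = 1.49 g
% NaOH = 1.49 / 1.83 × 100 = 81.3 %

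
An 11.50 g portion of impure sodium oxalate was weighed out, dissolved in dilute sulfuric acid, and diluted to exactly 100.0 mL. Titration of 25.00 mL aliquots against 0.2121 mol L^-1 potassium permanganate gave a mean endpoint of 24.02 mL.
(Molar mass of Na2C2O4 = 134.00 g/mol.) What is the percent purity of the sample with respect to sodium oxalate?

2 MnO4^- + 5 C2O4^2- + 16 H^+ → 2 Mn^2+ + 10 CO2 + 8 H2O
n(KMnO4) per titration = 0.02402 × 0.2121 = 5.095 × 10^-3 mol
From the 5:2 ratio, n(Na2C2O4) in each aliquot = 5/2 × 5.095 × 10^-3 = 0.01274 mol
n(Na2C2O4) in the whole flask = 0.01274 × 100.0/25.00 = 0.05095 mol
mass of Na2C2O4 = 0.05095 × 134.00 = 6.827 g
% Na2C2O4 = 6.827 / 11.50 × 100 = 59.36 %

59.36 %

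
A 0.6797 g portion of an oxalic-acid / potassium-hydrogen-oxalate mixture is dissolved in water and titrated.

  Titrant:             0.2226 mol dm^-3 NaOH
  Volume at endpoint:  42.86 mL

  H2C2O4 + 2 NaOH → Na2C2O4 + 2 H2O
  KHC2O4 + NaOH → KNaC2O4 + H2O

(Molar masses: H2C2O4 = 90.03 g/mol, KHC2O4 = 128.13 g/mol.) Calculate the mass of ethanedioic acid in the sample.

0.2939 g

n(NaOH) = 0.04286 × 0.2226 = 9.541 × 10^-3 mol
Let x = n(H2C2O4), y = n(KHC2O4).
Titrant: 2x + 1y = 9.541 × 10^-3;  mass: 90.03x + 128.13y = 0.6797
Solving, x = 3.265 × 10^-3 mol, y = 3.011 × 10^-3 mol
mass of H2C2O4 = 3.265 × 10^-3 × 90.03 = 0.2939 g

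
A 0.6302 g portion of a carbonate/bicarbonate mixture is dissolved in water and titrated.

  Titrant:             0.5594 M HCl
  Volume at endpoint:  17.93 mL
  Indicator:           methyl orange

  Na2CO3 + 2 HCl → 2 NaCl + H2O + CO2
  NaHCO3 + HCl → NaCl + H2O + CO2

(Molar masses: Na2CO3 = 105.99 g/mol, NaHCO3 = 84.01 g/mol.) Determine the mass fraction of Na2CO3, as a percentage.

57.60 %

n(HCl) = 0.01793 × 0.5594 = 0.01003 mol
Let x = n(Na2CO3), y = n(NaHCO3).
Titrant: 2x + 1y = 0.01003;  mass: 105.99x + 84.01y = 0.6302
Solving, x = 3.425 × 10^-3 mol, y = 3.181 × 10^-3 mol
mass of Na2CO3 = 3.425 × 10^-3 × 105.99 = 0.3630 g
% Na2CO3 = 0.3630 / 0.6302 × 100 = 57.60 %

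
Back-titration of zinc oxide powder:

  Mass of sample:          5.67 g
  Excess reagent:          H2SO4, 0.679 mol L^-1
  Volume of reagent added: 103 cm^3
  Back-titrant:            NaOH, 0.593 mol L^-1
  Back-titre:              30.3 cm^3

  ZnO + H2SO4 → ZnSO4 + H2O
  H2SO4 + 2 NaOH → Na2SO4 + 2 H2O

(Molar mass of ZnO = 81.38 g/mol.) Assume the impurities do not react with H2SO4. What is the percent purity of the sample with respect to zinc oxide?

87.5 %

n(H2SO4) added = 0.103 × 0.679 = 0.0699 mol
n(NaOH) used in back-titration = 0.0303 × 0.593 = 0.0180 mol
From the 1:2 ratio, n(H2SO4) left over = 1/2 × 0.0180 = 8.98 × 10^-3 mol
n(H2SO4) consumed by analyte = 0.0699 − 8.98 × 10^-3 = 0.0610 mol
n(ZnO) = 0.0610 mol (1:1 ratio)
mass of ZnO = 0.0610 × 81.38 = 4.96 g
% ZnO = 4.96 / 5.67 × 100 = 87.5 %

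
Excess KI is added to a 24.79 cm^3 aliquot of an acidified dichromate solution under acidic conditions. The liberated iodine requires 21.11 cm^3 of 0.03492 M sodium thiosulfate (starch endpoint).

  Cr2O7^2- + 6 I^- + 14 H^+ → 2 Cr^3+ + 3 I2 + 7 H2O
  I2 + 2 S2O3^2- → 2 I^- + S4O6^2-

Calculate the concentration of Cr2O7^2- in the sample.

0.004956 M

n(S2O3^2-) = 0.02111 × 0.03492 = 7.372 × 10^-4 mol
n(I2) = n(S2O3^2-)/2 = 3.686 × 10^-4 mol
From the 1:3 ratio, n(Cr2O7^2-) in the aliquot = 1/3 × 3.686 × 10^-4 = 1.229 × 10^-4 mol
[Cr2O7^2-] = 1.229 × 10^-4 / 0.02479 = 0.004956 mol/L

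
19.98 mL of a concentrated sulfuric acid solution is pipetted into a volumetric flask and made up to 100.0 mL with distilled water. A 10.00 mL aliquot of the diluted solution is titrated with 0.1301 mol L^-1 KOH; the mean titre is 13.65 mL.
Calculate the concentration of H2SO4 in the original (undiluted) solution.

H2SO4 + 2 KOH → K2SO4 + 2 H2O
n(KOH) = 0.01365 × 0.1301 = 1.776 × 10^-3 mol
From the 1:2 ratio, n(H2SO4) in the aliquot = 1/2 × 1.776 × 10^-3 = 8.879 × 10^-4 mol
[H2SO4]_dilute = 8.879 × 10^-4 / 0.01000 = 0.08879 mol/L
Dilution factor = 100.0 / 19.98 = 5.005
[H2SO4]_stock = 0.08879 × 5.005 = 0.4444 mol/L

0.4444 mol/L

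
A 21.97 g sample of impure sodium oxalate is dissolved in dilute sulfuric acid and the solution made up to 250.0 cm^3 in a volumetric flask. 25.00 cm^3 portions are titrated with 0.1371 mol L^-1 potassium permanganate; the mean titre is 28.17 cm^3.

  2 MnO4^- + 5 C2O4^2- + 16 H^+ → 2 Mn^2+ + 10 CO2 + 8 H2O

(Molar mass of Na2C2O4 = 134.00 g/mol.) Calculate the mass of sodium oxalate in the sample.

12.94 g

n(KMnO4) per titration = 0.02817 × 0.1371 = 3.862 × 10^-3 mol
From the 5:2 ratio, n(Na2C2O4) in each aliquot = 5/2 × 3.862 × 10^-3 = 9.655 × 10^-3 mol
n(Na2C2O4) in the whole flask = 9.655 × 10^-3 × 250.0/25.00 = 0.09655 mol
mass of Na2C2O4 = 0.09655 × 134.00 = 12.94 g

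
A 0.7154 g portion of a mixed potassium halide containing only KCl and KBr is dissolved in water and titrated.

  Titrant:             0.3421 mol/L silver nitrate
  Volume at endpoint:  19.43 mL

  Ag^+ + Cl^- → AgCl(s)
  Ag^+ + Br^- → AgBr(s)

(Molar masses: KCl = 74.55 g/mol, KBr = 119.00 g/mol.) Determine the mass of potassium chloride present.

0.1268 g

n(AgNO3) = 0.01943 × 0.3421 = 6.647 × 10^-3 mol
Let x = n(KCl), y = n(KBr).
Titrant: 1x + 1y = 6.647 × 10^-3;  mass: 74.55x + 119.00y = 0.7154
Solving, x = 1.701 × 10^-3 mol, y = 4.946 × 10^-3 mol
mass of KCl = 1.701 × 10^-3 × 74.55 = 0.1268 g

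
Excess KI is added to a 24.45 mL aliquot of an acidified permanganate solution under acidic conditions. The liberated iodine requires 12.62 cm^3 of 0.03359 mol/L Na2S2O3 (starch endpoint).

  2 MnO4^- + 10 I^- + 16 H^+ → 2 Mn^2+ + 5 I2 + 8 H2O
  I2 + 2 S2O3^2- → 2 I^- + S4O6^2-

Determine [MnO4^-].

0.003468 mol/L

n(S2O3^2-) = 0.01262 × 0.03359 = 4.239 × 10^-4 mol
n(I2) = n(S2O3^2-)/2 = 2.120 × 10^-4 mol
From the 2:5 ratio, n(MnO4^-) in the aliquot = 2/5 × 2.120 × 10^-4 = 8.478 × 10^-5 mol
[MnO4^-] = 8.478 × 10^-5 / 0.02445 = 0.003468 mol/L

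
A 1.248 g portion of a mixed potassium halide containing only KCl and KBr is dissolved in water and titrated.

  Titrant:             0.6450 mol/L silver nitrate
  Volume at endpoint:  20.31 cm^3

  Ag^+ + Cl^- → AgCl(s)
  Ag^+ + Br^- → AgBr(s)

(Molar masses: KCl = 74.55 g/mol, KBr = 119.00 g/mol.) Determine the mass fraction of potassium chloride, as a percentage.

n(AgNO3) = 0.02031 × 0.6450 = 0.01310 mol
Let x = n(KCl), y = n(KBr).
Titrant: 1x + 1y = 0.01310;  mass: 74.55x + 119.00y = 1.248
Solving, x = 6.994 × 10^-3 mol, y = 6.106 × 10^-3 mol
mass of KCl = 6.994 × 10^-3 × 74.55 = 0.5214 g
% KCl = 0.5214 / 1.248 × 100 = 41.78 %

41.78 %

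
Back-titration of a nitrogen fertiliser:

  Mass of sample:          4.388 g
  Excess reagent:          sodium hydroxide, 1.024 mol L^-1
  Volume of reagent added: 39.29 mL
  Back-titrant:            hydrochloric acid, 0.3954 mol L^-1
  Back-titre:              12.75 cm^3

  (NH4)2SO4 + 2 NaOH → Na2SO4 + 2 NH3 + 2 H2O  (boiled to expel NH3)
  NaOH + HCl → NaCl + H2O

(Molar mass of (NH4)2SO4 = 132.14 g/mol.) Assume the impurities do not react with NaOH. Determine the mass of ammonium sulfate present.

2.325 g

n(NaOH) added = 0.03929 × 1.024 = 0.04023 mol
n(HCl) used in back-titration = 0.01275 × 0.3954 = 5.041 × 10^-3 mol
n(NaOH) left over = 5.041 × 10^-3 mol (1:1 ratio)
n(NaOH) consumed by analyte = 0.04023 − 5.041 × 10^-3 = 0.03519 mol
From the 1:2 ratio, n((NH4)2SO4) = 1/2 × 0.03519 = 0.01760 mol
mass of (NH4)2SO4 = 0.01760 × 132.14 = 2.325 g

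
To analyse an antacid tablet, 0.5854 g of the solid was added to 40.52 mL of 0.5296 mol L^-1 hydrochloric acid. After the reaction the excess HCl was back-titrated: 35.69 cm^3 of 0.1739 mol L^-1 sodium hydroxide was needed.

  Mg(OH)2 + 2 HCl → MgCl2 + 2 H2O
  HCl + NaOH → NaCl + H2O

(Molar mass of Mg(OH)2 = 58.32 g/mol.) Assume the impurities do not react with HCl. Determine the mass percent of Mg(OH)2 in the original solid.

75.98 %

n(HCl) added = 0.04052 × 0.5296 = 0.02146 mol
n(NaOH) used in back-titration = 0.03569 × 0.1739 = 6.206 × 10^-3 mol
n(HCl) left over = 6.206 × 10^-3 mol (1:1 ratio)
n(HCl) consumed by analyte = 0.02146 − 6.206 × 10^-3 = 0.01525 mol
From the 1:2 ratio, n(Mg(OH)2) = 1/2 × 0.01525 = 7.626 × 10^-3 mol
mass of Mg(OH)2 = 7.626 × 10^-3 × 58.32 = 0.4448 g
% Mg(OH)2 = 0.4448 / 0.5854 × 100 = 75.98 %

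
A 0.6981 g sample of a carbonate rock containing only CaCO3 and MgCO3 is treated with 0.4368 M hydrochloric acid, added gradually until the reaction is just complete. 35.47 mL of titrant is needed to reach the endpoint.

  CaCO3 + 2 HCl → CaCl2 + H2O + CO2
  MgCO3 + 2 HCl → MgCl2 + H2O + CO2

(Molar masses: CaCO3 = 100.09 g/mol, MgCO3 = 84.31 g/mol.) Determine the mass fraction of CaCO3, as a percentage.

40.87 %

n(HCl) = 0.03547 × 0.4368 = 0.01549 mol
Let x = n(CaCO3), y = n(MgCO3).
Titrant: 2x + 2y = 0.01549;  mass: 100.09x + 84.31y = 0.6981
Solving, x = 2.850 × 10^-3 mol, y = 4.896 × 10^-3 mol
mass of CaCO3 = 2.850 × 10^-3 × 100.09 = 0.2853 g
% CaCO3 = 0.2853 / 0.6981 × 100 = 40.87 %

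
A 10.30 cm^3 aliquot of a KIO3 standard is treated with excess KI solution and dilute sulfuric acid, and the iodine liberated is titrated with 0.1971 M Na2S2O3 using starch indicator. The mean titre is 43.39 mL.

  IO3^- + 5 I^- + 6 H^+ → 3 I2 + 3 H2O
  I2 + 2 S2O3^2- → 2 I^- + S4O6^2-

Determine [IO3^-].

n(S2O3^2-) = 0.04339 × 0.1971 = 8.552 × 10^-3 mol
n(I2) = n(S2O3^2-)/2 = 4.276 × 10^-3 mol
From the 1:3 ratio, n(IO3^-) in the aliquot = 1/3 × 4.276 × 10^-3 = 1.425 × 10^-3 mol
[IO3^-] = 1.425 × 10^-3 / 0.01030 = 0.1384 mol/L

0.1384 M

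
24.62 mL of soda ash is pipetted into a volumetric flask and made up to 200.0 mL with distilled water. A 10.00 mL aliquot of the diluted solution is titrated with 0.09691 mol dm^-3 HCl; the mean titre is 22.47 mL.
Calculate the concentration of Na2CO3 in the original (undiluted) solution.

Na2CO3 + 2 HCl → 2 NaCl + H2O + CO2
n(HCl) = 0.02247 × 0.09691 = 2.178 × 10^-3 mol
From the 1:2 ratio, n(Na2CO3) in the aliquot = 1/2 × 2.178 × 10^-3 = 1.089 × 10^-3 mol
[Na2CO3]_dilute = 1.089 × 10^-3 / 0.01000 = 0.1089 mol/L
Dilution factor = 200.0 / 24.62 = 8.123
[Na2CO3]_stock = 0.1089 × 8.123 = 0.8845 mol/L

0.8845 mol/L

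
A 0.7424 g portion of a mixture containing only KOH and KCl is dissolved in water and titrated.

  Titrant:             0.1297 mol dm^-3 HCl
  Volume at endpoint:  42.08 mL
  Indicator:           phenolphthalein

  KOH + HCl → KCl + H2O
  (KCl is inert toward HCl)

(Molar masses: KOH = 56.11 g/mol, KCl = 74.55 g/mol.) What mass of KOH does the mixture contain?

0.3062 g

n(HCl) = 0.04208 × 0.1297 = 5.458 × 10^-3 mol
Let x = n(KOH), y = n(KCl).
Titrant: 1x = 5.458 × 10^-3;  mass: 56.11x + 74.55y = 0.7424
Solving, x = 5.458 × 10^-3 mol, y = 5.851 × 10^-3 mol
mass of KOH = 5.458 × 10^-3 × 56.11 = 0.3062 g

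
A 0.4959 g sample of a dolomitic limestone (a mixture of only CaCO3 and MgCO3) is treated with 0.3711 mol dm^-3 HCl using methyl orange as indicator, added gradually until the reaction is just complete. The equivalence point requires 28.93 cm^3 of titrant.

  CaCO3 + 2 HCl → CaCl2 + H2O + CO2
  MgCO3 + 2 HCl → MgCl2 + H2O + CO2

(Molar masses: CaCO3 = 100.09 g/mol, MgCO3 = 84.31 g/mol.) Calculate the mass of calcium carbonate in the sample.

0.2748 g

n(HCl) = 0.02893 × 0.3711 = 0.01074 mol
Let x = n(CaCO3), y = n(MgCO3).
Titrant: 2x + 2y = 0.01074;  mass: 100.09x + 84.31y = 0.4959
Solving, x = 2.746 × 10^-3 mol, y = 2.622 × 10^-3 mol
mass of CaCO3 = 2.746 × 10^-3 × 100.09 = 0.2748 g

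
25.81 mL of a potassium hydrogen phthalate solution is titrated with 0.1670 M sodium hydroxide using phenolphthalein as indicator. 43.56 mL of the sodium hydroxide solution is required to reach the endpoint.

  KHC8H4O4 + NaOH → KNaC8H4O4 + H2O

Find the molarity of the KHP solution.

n(NaOH) = 0.04356 L × 0.1670 mol/L = 7.275 × 10^-3 mol
n(KHC8H4O4) = 7.275 × 10^-3 mol (1:1 mole ratio)
[KHC8H4O4] = 7.275 × 10^-3 mol / 0.02581 L = 0.2818 mol/L

0.2818 M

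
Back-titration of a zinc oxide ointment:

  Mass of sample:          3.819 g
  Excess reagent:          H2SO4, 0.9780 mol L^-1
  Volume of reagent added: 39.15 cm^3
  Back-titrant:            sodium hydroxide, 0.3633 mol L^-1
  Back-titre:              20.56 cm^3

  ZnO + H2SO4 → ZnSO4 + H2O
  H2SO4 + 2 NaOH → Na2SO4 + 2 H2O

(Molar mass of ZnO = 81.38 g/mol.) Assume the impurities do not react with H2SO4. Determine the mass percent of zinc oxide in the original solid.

73.63 %

n(H2SO4) added = 0.03915 × 0.9780 = 0.03829 mol
n(NaOH) used in back-titration = 0.02056 × 0.3633 = 7.469 × 10^-3 mol
From the 1:2 ratio, n(H2SO4) left over = 1/2 × 7.469 × 10^-3 = 3.735 × 10^-3 mol
n(H2SO4) consumed by analyte = 0.03829 − 3.735 × 10^-3 = 0.03455 mol
n(ZnO) = 0.03455 mol (1:1 ratio)
mass of ZnO = 0.03455 × 81.38 = 2.812 g
% ZnO = 2.812 / 3.819 × 100 = 73.63 %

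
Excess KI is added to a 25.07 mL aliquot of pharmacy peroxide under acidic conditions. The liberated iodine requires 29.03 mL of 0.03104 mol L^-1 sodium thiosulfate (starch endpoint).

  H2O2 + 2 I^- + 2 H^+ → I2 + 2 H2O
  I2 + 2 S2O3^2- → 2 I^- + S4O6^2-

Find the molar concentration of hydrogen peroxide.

0.01797 mol/L

n(S2O3^2-) = 0.02903 × 0.03104 = 9.011 × 10^-4 mol
n(I2) = n(S2O3^2-)/2 = 4.505 × 10^-4 mol
n(H2O2) in the aliquot = 4.505 × 10^-4 mol (1:1 ratio)
[H2O2] = 4.505 × 10^-4 / 0.02507 = 0.01797 mol/L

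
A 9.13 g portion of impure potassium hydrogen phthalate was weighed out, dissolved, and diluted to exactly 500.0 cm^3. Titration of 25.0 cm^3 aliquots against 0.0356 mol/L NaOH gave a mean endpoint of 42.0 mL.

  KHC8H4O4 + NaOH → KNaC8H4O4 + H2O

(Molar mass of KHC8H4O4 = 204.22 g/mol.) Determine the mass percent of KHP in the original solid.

n(NaOH) per titration = 0.0420 × 0.0356 = 1.50 × 10^-3 mol
n(KHC8H4O4) in each aliquot = 1.50 × 10^-3 mol (1:1 ratio)
n(KHC8H4O4) in the whole flask = 1.50 × 10^-3 × 500.0/25.0 = 0.0299 mol
mass of KHC8H4O4 = 0.0299 × 204.22 = 6.11 g
% KHC8H4O4 = 6.11 / 9.13 × 100 = 66.9 %

66.9 %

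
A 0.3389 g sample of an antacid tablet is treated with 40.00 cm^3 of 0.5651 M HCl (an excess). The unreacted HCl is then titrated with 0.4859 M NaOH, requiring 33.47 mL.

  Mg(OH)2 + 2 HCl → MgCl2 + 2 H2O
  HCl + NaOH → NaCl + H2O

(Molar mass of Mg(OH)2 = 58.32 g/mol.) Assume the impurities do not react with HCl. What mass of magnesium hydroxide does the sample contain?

0.1849 g

n(HCl) added = 0.04000 × 0.5651 = 0.02260 mol
n(NaOH) used in back-titration = 0.03347 × 0.4859 = 0.01626 mol
n(HCl) left over = 0.01626 mol (1:1 ratio)
n(HCl) consumed by analyte = 0.02260 − 0.01626 = 6.341 × 10^-3 mol
From the 1:2 ratio, n(Mg(OH)2) = 1/2 × 6.341 × 10^-3 = 3.170 × 10^-3 mol
mass of Mg(OH)2 = 3.170 × 10^-3 × 58.32 = 0.1849 g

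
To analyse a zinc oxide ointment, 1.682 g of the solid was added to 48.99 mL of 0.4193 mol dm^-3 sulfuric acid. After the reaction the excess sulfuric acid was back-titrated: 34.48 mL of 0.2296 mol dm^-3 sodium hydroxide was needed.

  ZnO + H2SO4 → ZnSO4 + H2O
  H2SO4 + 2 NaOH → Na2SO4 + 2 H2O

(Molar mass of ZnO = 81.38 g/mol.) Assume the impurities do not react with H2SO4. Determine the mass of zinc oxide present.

n(H2SO4) added = 0.04899 × 0.4193 = 0.02054 mol
n(NaOH) used in back-titration = 0.03448 × 0.2296 = 7.917 × 10^-3 mol
From the 1:2 ratio, n(H2SO4) left over = 1/2 × 7.917 × 10^-3 = 3.958 × 10^-3 mol
n(H2SO4) consumed by analyte = 0.02054 − 3.958 × 10^-3 = 0.01658 mol
n(ZnO) = 0.01658 mol (1:1 ratio)
mass of ZnO = 0.01658 × 81.38 = 1.350 g

1.350 g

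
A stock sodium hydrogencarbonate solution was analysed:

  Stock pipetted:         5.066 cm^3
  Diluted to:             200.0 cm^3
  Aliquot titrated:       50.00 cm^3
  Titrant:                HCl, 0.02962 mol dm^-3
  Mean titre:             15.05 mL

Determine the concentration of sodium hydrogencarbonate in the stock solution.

0.3520 mol/L

NaHCO3 + HCl → NaCl + H2O + CO2
n(HCl) = 0.01505 × 0.02962 = 4.458 × 10^-4 mol
n(NaHCO3) in the aliquot = 4.458 × 10^-4 mol (1:1 ratio)
[NaHCO3]_dilute = 4.458 × 10^-4 / 0.05000 = 0.008916 mol/L
Dilution factor = 200.0 / 5.066 = 39.48
[NaHCO3]_stock = 0.008916 × 39.48 = 0.3520 mol/L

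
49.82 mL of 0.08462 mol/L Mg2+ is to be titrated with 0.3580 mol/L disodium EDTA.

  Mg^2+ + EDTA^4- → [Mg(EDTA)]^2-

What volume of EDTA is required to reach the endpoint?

n(Mg2+) = 0.04982 L × 0.08462 mol/L = 4.216 × 10^-3 mol
n(EDTA) = 4.216 × 10^-3 mol (1:1 stoichiometry)
V(EDTA) = 4.216 × 10^-3 mol / 0.3580 mol/L = 0.01178 L = 11.78 mL

11.78 mL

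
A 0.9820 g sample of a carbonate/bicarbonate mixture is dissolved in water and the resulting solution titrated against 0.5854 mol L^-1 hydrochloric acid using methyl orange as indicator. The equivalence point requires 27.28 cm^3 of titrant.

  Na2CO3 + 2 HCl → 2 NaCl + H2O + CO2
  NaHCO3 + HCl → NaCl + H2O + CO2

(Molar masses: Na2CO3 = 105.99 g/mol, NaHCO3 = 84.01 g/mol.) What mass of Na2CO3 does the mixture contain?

0.6145 g

n(HCl) = 0.02728 × 0.5854 = 0.01597 mol
Let x = n(Na2CO3), y = n(NaHCO3).
Titrant: 2x + 1y = 0.01597;  mass: 105.99x + 84.01y = 0.9820
Solving, x = 5.797 × 10^-3 mol, y = 4.375 × 10^-3 mol
mass of Na2CO3 = 5.797 × 10^-3 × 105.99 = 0.6145 g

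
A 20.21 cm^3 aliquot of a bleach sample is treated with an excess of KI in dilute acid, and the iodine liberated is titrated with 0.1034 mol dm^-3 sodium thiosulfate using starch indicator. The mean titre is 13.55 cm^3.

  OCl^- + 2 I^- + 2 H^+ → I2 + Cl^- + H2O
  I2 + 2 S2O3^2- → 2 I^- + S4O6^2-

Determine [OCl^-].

0.03466 mol/L

n(S2O3^2-) = 0.01355 × 0.1034 = 1.401 × 10^-3 mol
n(I2) = n(S2O3^2-)/2 = 7.005 × 10^-4 mol
n(OCl^-) in the aliquot = 7.005 × 10^-4 mol (1:1 ratio)
[OCl^-] = 7.005 × 10^-4 / 0.02021 = 0.03466 mol/L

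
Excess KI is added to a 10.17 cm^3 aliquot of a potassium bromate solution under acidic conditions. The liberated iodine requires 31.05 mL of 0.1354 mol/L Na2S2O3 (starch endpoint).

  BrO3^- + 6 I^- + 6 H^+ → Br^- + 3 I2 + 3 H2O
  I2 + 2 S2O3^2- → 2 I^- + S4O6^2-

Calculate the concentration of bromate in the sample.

0.06890 mol/L

n(S2O3^2-) = 0.03105 × 0.1354 = 4.204 × 10^-3 mol
n(I2) = n(S2O3^2-)/2 = 2.102 × 10^-3 mol
From the 1:3 ratio, n(BrO3^-) in the aliquot = 1/3 × 2.102 × 10^-3 = 7.007 × 10^-4 mol
[BrO3^-] = 7.007 × 10^-4 / 0.01017 = 0.06890 mol/L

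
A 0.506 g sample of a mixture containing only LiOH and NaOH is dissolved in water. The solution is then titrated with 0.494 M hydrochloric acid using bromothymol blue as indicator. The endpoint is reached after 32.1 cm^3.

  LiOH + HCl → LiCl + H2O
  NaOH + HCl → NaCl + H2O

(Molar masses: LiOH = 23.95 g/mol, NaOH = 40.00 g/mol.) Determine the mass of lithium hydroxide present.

0.191 g

n(HCl) = 0.0321 × 0.494 = 0.0159 mol
Let x = n(LiOH), y = n(NaOH).
Titrant: 1x + 1y = 0.0159;  mass: 23.95x + 40.00y = 0.506
Solving, x = 7.99 × 10^-3 mol, y = 7.86 × 10^-3 mol
mass of LiOH = 7.99 × 10^-3 × 23.95 = 0.191 g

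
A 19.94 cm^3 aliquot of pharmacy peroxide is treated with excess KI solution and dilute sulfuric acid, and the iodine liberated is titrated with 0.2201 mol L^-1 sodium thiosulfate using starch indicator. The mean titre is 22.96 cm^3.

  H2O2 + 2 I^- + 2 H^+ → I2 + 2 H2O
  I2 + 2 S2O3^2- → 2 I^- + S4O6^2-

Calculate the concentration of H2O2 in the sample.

n(S2O3^2-) = 0.02296 × 0.2201 = 5.053 × 10^-3 mol
n(I2) = n(S2O3^2-)/2 = 2.527 × 10^-3 mol
n(H2O2) in the aliquot = 2.527 × 10^-3 mol (1:1 ratio)
[H2O2] = 2.527 × 10^-3 / 0.01994 = 0.1267 mol/L

0.1267 mol/L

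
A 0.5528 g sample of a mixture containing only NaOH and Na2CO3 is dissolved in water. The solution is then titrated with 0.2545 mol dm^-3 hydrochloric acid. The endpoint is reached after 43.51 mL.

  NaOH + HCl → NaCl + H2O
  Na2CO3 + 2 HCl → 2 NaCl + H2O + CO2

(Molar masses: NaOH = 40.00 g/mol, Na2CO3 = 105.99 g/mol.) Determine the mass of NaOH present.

0.1047 g

n(HCl) = 0.04351 × 0.2545 = 0.01107 mol
Let x = n(NaOH), y = n(Na2CO3).
Titrant: 1x + 2y = 0.01107;  mass: 40.00x + 105.99y = 0.5528
Solving, x = 2.619 × 10^-3 mol, y = 4.227 × 10^-3 mol
mass of NaOH = 2.619 × 10^-3 × 40.00 = 0.1047 g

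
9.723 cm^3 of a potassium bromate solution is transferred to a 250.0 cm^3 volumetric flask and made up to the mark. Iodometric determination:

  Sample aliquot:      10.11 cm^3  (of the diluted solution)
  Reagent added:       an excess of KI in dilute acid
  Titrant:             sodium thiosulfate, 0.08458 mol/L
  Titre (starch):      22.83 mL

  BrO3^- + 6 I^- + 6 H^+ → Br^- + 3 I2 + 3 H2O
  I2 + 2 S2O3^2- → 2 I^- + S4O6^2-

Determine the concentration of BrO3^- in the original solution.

0.8185 mol/L

n(S2O3^2-) = 0.02283 × 0.08458 = 1.931 × 10^-3 mol
n(I2) = n(S2O3^2-)/2 = 9.655 × 10^-4 mol
From the 1:3 ratio, n(BrO3^-) in the aliquot = 1/3 × 9.655 × 10^-4 = 3.218 × 10^-4 mol
[BrO3^-]_dilute = 3.218 × 10^-4 / 0.01011 = 0.03183 mol/L
[BrO3^-]_original = 0.03183 × 250.0/9.723 = 0.8185 mol/L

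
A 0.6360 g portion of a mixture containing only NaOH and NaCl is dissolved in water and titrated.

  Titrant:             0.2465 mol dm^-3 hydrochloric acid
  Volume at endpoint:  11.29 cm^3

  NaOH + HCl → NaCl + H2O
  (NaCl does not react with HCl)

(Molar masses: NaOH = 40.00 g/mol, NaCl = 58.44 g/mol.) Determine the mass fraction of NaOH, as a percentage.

17.50 %

n(HCl) = 0.01129 × 0.2465 = 2.783 × 10^-3 mol
Let x = n(NaOH), y = n(NaCl).
Titrant: 1x = 2.783 × 10^-3;  mass: 40.00x + 58.44y = 0.6360
Solving, x = 2.783 × 10^-3 mol, y = 8.978 × 10^-3 mol
mass of NaOH = 2.783 × 10^-3 × 40.00 = 0.1113 g
% NaOH = 0.1113 / 0.6360 × 100 = 17.50 %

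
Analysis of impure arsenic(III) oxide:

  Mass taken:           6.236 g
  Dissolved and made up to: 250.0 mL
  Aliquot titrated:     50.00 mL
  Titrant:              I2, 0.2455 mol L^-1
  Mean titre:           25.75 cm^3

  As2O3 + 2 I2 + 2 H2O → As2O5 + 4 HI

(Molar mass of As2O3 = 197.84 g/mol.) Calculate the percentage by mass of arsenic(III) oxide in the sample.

n(I2) per titration = 0.02575 × 0.2455 = 6.322 × 10^-3 mol
From the 1:2 ratio, n(As2O3) in each aliquot = 1/2 × 6.322 × 10^-3 = 3.161 × 10^-3 mol
n(As2O3) in the whole flask = 3.161 × 10^-3 × 250.0/50.00 = 0.01580 mol
mass of As2O3 = 0.01580 × 197.84 = 3.127 g
% As2O3 = 3.127 / 6.236 × 100 = 50.14 %

50.14 %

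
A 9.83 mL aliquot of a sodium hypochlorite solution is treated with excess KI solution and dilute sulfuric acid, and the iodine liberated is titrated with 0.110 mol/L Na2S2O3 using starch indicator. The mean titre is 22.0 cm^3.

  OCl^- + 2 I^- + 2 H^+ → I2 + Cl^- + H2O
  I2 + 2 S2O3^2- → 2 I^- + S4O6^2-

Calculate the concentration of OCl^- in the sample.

n(S2O3^2-) = 0.0220 × 0.110 = 2.42 × 10^-3 mol
n(I2) = n(S2O3^2-)/2 = 1.21 × 10^-3 mol
n(OCl^-) in the aliquot = 1.21 × 10^-3 mol (1:1 ratio)
[OCl^-] = 1.21 × 10^-3 / 0.00983 = 0.123 mol/L

0.123 mol/L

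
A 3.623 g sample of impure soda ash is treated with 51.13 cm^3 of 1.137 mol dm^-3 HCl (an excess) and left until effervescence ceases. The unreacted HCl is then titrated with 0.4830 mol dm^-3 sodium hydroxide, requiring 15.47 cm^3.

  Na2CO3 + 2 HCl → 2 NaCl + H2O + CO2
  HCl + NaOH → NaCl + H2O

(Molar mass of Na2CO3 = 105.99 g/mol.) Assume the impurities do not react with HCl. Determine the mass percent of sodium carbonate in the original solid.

74.11 %

n(HCl) added = 0.05113 × 1.137 = 0.05813 mol
n(NaOH) used in back-titration = 0.01547 × 0.4830 = 7.472 × 10^-3 mol
n(HCl) left over = 7.472 × 10^-3 mol (1:1 ratio)
n(HCl) consumed by analyte = 0.05813 − 7.472 × 10^-3 = 0.05066 mol
From the 1:2 ratio, n(Na2CO3) = 1/2 × 0.05066 = 0.02533 mol
mass of Na2CO3 = 0.02533 × 105.99 = 2.685 g
% Na2CO3 = 2.685 / 3.623 × 100 = 74.11 %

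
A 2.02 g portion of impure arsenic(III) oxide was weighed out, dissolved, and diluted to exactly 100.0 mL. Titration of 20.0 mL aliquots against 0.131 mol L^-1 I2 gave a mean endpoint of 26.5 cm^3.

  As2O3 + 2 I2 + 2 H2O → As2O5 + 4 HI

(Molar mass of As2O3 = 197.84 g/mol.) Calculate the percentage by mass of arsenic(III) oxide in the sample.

n(I2) per titration = 0.0265 × 0.131 = 3.47 × 10^-3 mol
From the 1:2 ratio, n(As2O3) in each aliquot = 1/2 × 3.47 × 10^-3 = 1.74 × 10^-3 mol
n(As2O3) in the whole flask = 1.74 × 10^-3 × 100.0/20.0 = 8.68 × 10^-3 mol
mass of As2O3 = 8.68 × 10^-3 × 197.84 = 1.72 g
% As2O3 = 1.72 / 2.02 × 100 = 85.0 %

85.0 %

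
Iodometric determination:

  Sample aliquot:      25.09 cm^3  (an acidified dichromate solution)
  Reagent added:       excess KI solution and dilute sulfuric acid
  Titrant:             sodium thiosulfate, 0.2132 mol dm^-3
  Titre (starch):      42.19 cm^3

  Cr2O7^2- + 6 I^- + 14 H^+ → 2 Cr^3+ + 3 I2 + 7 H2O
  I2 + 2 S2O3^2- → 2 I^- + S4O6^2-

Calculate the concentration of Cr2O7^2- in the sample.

n(S2O3^2-) = 0.04219 × 0.2132 = 8.995 × 10^-3 mol
n(I2) = n(S2O3^2-)/2 = 4.497 × 10^-3 mol
From the 1:3 ratio, n(Cr2O7^2-) in the aliquot = 1/3 × 4.497 × 10^-3 = 1.499 × 10^-3 mol
[Cr2O7^2-] = 1.499 × 10^-3 / 0.02509 = 0.05975 mol/L

0.05975 mol/L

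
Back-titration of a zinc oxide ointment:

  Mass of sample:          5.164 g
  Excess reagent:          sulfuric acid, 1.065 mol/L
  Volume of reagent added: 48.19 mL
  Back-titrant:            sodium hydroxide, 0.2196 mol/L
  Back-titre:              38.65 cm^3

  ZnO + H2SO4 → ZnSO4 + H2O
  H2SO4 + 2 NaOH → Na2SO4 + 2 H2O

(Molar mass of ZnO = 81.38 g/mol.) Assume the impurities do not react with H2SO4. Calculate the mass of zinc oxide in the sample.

3.831 g

n(H2SO4) added = 0.04819 × 1.065 = 0.05132 mol
n(NaOH) used in back-titration = 0.03865 × 0.2196 = 8.488 × 10^-3 mol
From the 1:2 ratio, n(H2SO4) left over = 1/2 × 8.488 × 10^-3 = 4.244 × 10^-3 mol
n(H2SO4) consumed by analyte = 0.05132 − 4.244 × 10^-3 = 0.04708 mol
n(ZnO) = 0.04708 mol (1:1 ratio)
mass of ZnO = 0.04708 × 81.38 = 3.831 g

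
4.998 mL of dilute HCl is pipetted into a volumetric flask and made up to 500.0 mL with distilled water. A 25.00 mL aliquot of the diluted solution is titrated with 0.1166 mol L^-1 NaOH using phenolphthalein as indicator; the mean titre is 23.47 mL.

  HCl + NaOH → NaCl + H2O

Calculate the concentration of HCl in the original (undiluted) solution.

10.95 mol/L

n(NaOH) = 0.02347 × 0.1166 = 2.737 × 10^-3 mol
n(HCl) in the aliquot = 2.737 × 10^-3 mol (1:1 ratio)
[HCl]_dilute = 2.737 × 10^-3 / 0.02500 = 0.1095 mol/L
Dilution factor = 500.0 / 4.998 = 100.0
[HCl]_stock = 0.1095 × 100.0 = 10.95 mol/L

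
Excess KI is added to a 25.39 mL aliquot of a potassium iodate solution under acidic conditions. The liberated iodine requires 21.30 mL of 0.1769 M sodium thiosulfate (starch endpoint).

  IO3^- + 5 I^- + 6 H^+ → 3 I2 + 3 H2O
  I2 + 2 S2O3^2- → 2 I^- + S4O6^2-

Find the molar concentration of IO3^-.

0.02473 M

n(S2O3^2-) = 0.02130 × 0.1769 = 3.768 × 10^-3 mol
n(I2) = n(S2O3^2-)/2 = 1.884 × 10^-3 mol
From the 1:3 ratio, n(IO3^-) in the aliquot = 1/3 × 1.884 × 10^-3 = 6.280 × 10^-4 mol
[IO3^-] = 6.280 × 10^-4 / 0.02539 = 0.02473 mol/L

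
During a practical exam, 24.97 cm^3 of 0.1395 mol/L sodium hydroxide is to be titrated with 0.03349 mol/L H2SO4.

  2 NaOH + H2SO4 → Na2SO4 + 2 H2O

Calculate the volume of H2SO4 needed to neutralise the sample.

n(NaOH) = 0.02497 L × 0.1395 mol/L = 3.483 × 10^-3 mol
From the 1:2 stoichiometry, n(H2SO4) = 1/2 × 3.483 × 10^-3 = 1.742 × 10^-3 mol
V(H2SO4) = 1.742 × 10^-3 mol / 0.03349 mol/L = 0.05201 L = 52.01 mL

52.01 mL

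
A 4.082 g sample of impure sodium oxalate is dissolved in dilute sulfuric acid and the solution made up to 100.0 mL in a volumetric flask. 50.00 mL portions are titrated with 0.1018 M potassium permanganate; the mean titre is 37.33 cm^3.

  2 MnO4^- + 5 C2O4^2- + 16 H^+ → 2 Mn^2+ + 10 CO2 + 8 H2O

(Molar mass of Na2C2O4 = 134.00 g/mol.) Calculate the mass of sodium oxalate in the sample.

n(KMnO4) per titration = 0.03733 × 0.1018 = 3.800 × 10^-3 mol
From the 5:2 ratio, n(Na2C2O4) in each aliquot = 5/2 × 3.800 × 10^-3 = 9.500 × 10^-3 mol
n(Na2C2O4) in the whole flask = 9.500 × 10^-3 × 100.0/50.00 = 0.01900 mol
mass of Na2C2O4 = 0.01900 × 134.00 = 2.546 g

2.546 g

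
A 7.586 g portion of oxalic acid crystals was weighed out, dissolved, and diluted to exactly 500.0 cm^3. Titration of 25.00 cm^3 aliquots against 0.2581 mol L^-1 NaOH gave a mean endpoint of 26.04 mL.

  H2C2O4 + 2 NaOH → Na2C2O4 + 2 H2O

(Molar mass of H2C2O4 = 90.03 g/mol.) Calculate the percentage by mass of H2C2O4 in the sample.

79.76 %

n(NaOH) per titration = 0.02604 × 0.2581 = 6.721 × 10^-3 mol
From the 1:2 ratio, n(H2C2O4) in each aliquot = 1/2 × 6.721 × 10^-3 = 3.360 × 10^-3 mol
n(H2C2O4) in the whole flask = 3.360 × 10^-3 × 500.0/25.00 = 0.06721 mol
mass of H2C2O4 = 0.06721 × 90.03 = 6.051 g
% H2C2O4 = 6.051 / 7.586 × 100 = 79.76 %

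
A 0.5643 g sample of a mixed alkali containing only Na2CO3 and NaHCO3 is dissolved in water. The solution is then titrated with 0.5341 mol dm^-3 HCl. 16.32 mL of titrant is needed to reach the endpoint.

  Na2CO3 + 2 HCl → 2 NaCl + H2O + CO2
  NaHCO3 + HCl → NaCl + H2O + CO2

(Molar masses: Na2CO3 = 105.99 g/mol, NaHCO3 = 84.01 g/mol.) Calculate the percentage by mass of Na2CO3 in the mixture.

n(HCl) = 0.01632 × 0.5341 = 8.717 × 10^-3 mol
Let x = n(Na2CO3), y = n(NaHCO3).
Titrant: 2x + 1y = 8.717 × 10^-3;  mass: 105.99x + 84.01y = 0.5643
Solving, x = 2.708 × 10^-3 mol, y = 3.301 × 10^-3 mol
mass of Na2CO3 = 2.708 × 10^-3 × 105.99 = 0.2870 g
% Na2CO3 = 0.2870 / 0.5643 × 100 = 50.86 %

50.86 %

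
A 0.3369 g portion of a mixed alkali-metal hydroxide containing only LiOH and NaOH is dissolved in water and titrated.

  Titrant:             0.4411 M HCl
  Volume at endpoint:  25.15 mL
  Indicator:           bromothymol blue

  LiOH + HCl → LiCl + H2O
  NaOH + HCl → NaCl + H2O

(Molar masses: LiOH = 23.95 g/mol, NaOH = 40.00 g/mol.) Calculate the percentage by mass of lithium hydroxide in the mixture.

n(HCl) = 0.02515 × 0.4411 = 0.01109 mol
Let x = n(LiOH), y = n(NaOH).
Titrant: 1x + 1y = 0.01109;  mass: 23.95x + 40.00y = 0.3369
Solving, x = 6.657 × 10^-3 mol, y = 4.437 × 10^-3 mol
mass of LiOH = 6.657 × 10^-3 × 23.95 = 0.1594 g
% LiOH = 0.1594 / 0.3369 × 100 = 47.32 %

47.32 %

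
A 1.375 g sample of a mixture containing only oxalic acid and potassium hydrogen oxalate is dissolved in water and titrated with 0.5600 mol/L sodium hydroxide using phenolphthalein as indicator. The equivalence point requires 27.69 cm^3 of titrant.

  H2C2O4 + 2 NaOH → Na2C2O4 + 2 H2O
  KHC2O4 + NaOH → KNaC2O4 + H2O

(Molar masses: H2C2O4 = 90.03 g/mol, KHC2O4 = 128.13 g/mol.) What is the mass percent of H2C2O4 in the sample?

n(NaOH) = 0.02769 × 0.5600 = 0.01551 mol
Let x = n(H2C2O4), y = n(KHC2O4).
Titrant: 2x + 1y = 0.01551;  mass: 90.03x + 128.13y = 1.375
Solving, x = 3.681 × 10^-3 mol, y = 8.145 × 10^-3 mol
mass of H2C2O4 = 3.681 × 10^-3 × 90.03 = 0.3314 g
% H2C2O4 = 0.3314 / 1.375 × 100 = 24.10 %

24.10 %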